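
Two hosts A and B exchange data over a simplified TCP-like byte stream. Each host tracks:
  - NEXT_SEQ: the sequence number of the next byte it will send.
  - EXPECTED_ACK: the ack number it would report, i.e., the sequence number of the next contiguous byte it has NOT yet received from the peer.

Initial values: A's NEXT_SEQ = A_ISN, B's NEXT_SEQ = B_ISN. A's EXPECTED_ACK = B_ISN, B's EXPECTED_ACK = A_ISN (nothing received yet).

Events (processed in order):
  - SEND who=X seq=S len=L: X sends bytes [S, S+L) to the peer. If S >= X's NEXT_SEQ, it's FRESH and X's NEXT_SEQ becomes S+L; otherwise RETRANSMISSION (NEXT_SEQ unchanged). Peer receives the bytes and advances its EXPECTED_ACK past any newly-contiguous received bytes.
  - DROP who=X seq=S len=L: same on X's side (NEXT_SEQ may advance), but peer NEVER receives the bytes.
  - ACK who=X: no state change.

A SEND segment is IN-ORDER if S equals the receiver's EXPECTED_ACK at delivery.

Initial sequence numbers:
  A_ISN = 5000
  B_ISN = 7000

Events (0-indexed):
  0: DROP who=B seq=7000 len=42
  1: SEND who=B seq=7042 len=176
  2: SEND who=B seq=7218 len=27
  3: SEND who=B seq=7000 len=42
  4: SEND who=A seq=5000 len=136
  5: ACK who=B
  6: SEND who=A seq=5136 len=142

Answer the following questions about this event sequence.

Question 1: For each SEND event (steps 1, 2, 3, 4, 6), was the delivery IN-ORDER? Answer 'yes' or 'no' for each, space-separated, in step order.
Step 1: SEND seq=7042 -> out-of-order
Step 2: SEND seq=7218 -> out-of-order
Step 3: SEND seq=7000 -> in-order
Step 4: SEND seq=5000 -> in-order
Step 6: SEND seq=5136 -> in-order

Answer: no no yes yes yes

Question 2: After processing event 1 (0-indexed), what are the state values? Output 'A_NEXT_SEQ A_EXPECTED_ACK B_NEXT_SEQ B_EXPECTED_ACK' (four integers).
After event 0: A_seq=5000 A_ack=7000 B_seq=7042 B_ack=5000
After event 1: A_seq=5000 A_ack=7000 B_seq=7218 B_ack=5000

5000 7000 7218 5000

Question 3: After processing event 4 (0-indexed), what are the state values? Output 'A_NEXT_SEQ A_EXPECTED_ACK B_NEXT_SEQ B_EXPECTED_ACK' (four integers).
After event 0: A_seq=5000 A_ack=7000 B_seq=7042 B_ack=5000
After event 1: A_seq=5000 A_ack=7000 B_seq=7218 B_ack=5000
After event 2: A_seq=5000 A_ack=7000 B_seq=7245 B_ack=5000
After event 3: A_seq=5000 A_ack=7245 B_seq=7245 B_ack=5000
After event 4: A_seq=5136 A_ack=7245 B_seq=7245 B_ack=5136

5136 7245 7245 5136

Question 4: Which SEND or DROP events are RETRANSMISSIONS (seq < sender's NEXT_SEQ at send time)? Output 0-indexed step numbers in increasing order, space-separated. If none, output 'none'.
Step 0: DROP seq=7000 -> fresh
Step 1: SEND seq=7042 -> fresh
Step 2: SEND seq=7218 -> fresh
Step 3: SEND seq=7000 -> retransmit
Step 4: SEND seq=5000 -> fresh
Step 6: SEND seq=5136 -> fresh

Answer: 3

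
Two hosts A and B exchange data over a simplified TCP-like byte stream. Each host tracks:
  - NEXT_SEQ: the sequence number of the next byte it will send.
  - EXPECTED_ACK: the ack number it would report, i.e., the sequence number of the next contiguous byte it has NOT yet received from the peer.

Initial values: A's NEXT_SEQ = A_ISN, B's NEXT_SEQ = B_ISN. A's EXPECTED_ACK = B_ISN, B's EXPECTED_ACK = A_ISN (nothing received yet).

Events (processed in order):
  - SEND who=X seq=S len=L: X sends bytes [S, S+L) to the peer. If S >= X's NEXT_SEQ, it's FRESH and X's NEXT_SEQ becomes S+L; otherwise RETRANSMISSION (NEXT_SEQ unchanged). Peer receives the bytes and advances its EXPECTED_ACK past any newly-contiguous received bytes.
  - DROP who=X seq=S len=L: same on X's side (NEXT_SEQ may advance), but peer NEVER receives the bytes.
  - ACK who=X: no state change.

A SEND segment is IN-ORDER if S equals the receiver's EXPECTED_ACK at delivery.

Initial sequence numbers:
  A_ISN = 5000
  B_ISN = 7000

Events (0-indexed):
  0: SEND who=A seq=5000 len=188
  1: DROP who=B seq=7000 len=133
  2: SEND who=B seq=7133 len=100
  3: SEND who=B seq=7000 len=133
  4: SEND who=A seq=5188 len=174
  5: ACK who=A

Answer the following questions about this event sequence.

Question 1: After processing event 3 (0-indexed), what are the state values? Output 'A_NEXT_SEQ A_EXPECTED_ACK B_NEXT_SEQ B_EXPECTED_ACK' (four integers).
After event 0: A_seq=5188 A_ack=7000 B_seq=7000 B_ack=5188
After event 1: A_seq=5188 A_ack=7000 B_seq=7133 B_ack=5188
After event 2: A_seq=5188 A_ack=7000 B_seq=7233 B_ack=5188
After event 3: A_seq=5188 A_ack=7233 B_seq=7233 B_ack=5188

5188 7233 7233 5188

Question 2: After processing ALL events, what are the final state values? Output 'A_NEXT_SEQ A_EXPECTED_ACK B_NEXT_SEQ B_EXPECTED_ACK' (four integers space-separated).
After event 0: A_seq=5188 A_ack=7000 B_seq=7000 B_ack=5188
After event 1: A_seq=5188 A_ack=7000 B_seq=7133 B_ack=5188
After event 2: A_seq=5188 A_ack=7000 B_seq=7233 B_ack=5188
After event 3: A_seq=5188 A_ack=7233 B_seq=7233 B_ack=5188
After event 4: A_seq=5362 A_ack=7233 B_seq=7233 B_ack=5362
After event 5: A_seq=5362 A_ack=7233 B_seq=7233 B_ack=5362

Answer: 5362 7233 7233 5362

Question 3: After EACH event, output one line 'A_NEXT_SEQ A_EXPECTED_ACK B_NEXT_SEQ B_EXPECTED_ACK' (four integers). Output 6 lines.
5188 7000 7000 5188
5188 7000 7133 5188
5188 7000 7233 5188
5188 7233 7233 5188
5362 7233 7233 5362
5362 7233 7233 5362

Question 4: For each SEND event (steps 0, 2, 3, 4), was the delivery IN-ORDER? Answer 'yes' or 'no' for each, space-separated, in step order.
Answer: yes no yes yes

Derivation:
Step 0: SEND seq=5000 -> in-order
Step 2: SEND seq=7133 -> out-of-order
Step 3: SEND seq=7000 -> in-order
Step 4: SEND seq=5188 -> in-order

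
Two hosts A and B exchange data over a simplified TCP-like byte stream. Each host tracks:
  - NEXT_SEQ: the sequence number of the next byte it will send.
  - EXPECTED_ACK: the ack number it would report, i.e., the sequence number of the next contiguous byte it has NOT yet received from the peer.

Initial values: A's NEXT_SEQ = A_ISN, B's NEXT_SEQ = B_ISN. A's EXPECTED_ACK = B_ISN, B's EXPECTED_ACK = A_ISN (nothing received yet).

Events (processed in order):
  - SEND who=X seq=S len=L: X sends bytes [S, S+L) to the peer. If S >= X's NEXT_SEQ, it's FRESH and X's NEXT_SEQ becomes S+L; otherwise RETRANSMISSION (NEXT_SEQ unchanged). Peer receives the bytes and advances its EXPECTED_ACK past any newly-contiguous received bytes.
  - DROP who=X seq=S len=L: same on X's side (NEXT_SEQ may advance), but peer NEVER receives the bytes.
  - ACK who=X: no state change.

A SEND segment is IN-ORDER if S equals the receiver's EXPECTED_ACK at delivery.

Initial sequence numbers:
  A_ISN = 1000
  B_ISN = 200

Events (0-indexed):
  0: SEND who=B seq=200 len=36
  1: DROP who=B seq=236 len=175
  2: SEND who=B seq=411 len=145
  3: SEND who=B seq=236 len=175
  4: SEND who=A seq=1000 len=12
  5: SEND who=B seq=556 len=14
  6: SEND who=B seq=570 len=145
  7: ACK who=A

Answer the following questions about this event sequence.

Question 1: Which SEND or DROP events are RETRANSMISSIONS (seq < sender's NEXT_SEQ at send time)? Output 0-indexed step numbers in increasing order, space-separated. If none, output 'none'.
Answer: 3

Derivation:
Step 0: SEND seq=200 -> fresh
Step 1: DROP seq=236 -> fresh
Step 2: SEND seq=411 -> fresh
Step 3: SEND seq=236 -> retransmit
Step 4: SEND seq=1000 -> fresh
Step 5: SEND seq=556 -> fresh
Step 6: SEND seq=570 -> fresh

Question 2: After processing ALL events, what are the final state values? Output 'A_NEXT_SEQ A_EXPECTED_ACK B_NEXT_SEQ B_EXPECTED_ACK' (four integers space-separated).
After event 0: A_seq=1000 A_ack=236 B_seq=236 B_ack=1000
After event 1: A_seq=1000 A_ack=236 B_seq=411 B_ack=1000
After event 2: A_seq=1000 A_ack=236 B_seq=556 B_ack=1000
After event 3: A_seq=1000 A_ack=556 B_seq=556 B_ack=1000
After event 4: A_seq=1012 A_ack=556 B_seq=556 B_ack=1012
After event 5: A_seq=1012 A_ack=570 B_seq=570 B_ack=1012
After event 6: A_seq=1012 A_ack=715 B_seq=715 B_ack=1012
After event 7: A_seq=1012 A_ack=715 B_seq=715 B_ack=1012

Answer: 1012 715 715 1012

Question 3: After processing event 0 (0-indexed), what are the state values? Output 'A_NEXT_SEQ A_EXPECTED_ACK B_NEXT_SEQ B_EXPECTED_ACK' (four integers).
After event 0: A_seq=1000 A_ack=236 B_seq=236 B_ack=1000

1000 236 236 1000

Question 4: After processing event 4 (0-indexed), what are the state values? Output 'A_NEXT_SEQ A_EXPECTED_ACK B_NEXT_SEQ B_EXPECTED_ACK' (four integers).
After event 0: A_seq=1000 A_ack=236 B_seq=236 B_ack=1000
After event 1: A_seq=1000 A_ack=236 B_seq=411 B_ack=1000
After event 2: A_seq=1000 A_ack=236 B_seq=556 B_ack=1000
After event 3: A_seq=1000 A_ack=556 B_seq=556 B_ack=1000
After event 4: A_seq=1012 A_ack=556 B_seq=556 B_ack=1012

1012 556 556 1012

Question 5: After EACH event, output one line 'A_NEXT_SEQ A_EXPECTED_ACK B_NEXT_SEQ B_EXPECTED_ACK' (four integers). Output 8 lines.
1000 236 236 1000
1000 236 411 1000
1000 236 556 1000
1000 556 556 1000
1012 556 556 1012
1012 570 570 1012
1012 715 715 1012
1012 715 715 1012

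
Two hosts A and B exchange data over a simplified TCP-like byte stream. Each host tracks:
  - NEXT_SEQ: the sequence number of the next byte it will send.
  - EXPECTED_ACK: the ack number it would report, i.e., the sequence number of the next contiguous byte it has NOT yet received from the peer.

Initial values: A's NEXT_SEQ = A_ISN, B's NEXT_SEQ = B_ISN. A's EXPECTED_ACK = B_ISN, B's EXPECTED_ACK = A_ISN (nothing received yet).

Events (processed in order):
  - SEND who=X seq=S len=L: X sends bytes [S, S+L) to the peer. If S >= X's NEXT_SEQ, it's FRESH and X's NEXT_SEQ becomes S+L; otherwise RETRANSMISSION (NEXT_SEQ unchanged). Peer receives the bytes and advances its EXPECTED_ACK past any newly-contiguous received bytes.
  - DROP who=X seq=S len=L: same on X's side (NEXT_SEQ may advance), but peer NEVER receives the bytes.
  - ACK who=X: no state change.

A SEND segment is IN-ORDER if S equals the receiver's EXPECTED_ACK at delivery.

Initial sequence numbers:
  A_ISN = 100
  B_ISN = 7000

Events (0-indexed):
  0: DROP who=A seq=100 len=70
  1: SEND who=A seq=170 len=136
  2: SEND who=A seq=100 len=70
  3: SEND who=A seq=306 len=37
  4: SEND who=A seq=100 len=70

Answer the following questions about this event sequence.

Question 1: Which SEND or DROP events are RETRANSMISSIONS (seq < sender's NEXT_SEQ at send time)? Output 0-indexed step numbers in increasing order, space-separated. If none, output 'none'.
Step 0: DROP seq=100 -> fresh
Step 1: SEND seq=170 -> fresh
Step 2: SEND seq=100 -> retransmit
Step 3: SEND seq=306 -> fresh
Step 4: SEND seq=100 -> retransmit

Answer: 2 4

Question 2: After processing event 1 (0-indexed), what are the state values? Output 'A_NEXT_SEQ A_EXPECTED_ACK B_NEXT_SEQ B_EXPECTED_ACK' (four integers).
After event 0: A_seq=170 A_ack=7000 B_seq=7000 B_ack=100
After event 1: A_seq=306 A_ack=7000 B_seq=7000 B_ack=100

306 7000 7000 100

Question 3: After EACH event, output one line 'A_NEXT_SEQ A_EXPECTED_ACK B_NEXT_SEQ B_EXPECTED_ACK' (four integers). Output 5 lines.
170 7000 7000 100
306 7000 7000 100
306 7000 7000 306
343 7000 7000 343
343 7000 7000 343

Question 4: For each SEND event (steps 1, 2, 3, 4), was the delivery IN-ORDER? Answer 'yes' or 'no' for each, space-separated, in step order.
Step 1: SEND seq=170 -> out-of-order
Step 2: SEND seq=100 -> in-order
Step 3: SEND seq=306 -> in-order
Step 4: SEND seq=100 -> out-of-order

Answer: no yes yes no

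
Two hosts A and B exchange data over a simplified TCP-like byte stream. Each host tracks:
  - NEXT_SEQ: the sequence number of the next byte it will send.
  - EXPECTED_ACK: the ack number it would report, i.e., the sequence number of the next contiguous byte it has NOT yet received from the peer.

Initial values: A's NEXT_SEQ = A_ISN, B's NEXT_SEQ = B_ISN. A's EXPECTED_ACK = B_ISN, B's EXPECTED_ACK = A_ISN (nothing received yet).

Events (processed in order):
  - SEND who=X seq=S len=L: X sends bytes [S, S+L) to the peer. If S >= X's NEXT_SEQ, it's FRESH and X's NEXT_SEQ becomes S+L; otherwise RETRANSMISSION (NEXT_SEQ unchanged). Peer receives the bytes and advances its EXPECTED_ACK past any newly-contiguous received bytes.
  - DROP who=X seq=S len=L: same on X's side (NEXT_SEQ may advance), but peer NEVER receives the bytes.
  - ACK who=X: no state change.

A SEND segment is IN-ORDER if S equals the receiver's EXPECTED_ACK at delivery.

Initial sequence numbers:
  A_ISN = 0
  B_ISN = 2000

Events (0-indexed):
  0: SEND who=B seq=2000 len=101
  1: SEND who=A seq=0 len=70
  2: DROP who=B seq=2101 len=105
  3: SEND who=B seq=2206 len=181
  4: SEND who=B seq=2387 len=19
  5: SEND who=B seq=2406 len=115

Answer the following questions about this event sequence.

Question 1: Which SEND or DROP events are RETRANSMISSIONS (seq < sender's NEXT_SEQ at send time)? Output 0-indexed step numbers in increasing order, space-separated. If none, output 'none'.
Answer: none

Derivation:
Step 0: SEND seq=2000 -> fresh
Step 1: SEND seq=0 -> fresh
Step 2: DROP seq=2101 -> fresh
Step 3: SEND seq=2206 -> fresh
Step 4: SEND seq=2387 -> fresh
Step 5: SEND seq=2406 -> fresh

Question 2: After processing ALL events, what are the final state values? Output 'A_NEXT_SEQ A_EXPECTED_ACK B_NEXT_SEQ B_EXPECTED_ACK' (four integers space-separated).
After event 0: A_seq=0 A_ack=2101 B_seq=2101 B_ack=0
After event 1: A_seq=70 A_ack=2101 B_seq=2101 B_ack=70
After event 2: A_seq=70 A_ack=2101 B_seq=2206 B_ack=70
After event 3: A_seq=70 A_ack=2101 B_seq=2387 B_ack=70
After event 4: A_seq=70 A_ack=2101 B_seq=2406 B_ack=70
After event 5: A_seq=70 A_ack=2101 B_seq=2521 B_ack=70

Answer: 70 2101 2521 70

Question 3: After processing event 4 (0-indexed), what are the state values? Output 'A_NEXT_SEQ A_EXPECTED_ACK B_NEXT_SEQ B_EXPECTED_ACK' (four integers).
After event 0: A_seq=0 A_ack=2101 B_seq=2101 B_ack=0
After event 1: A_seq=70 A_ack=2101 B_seq=2101 B_ack=70
After event 2: A_seq=70 A_ack=2101 B_seq=2206 B_ack=70
After event 3: A_seq=70 A_ack=2101 B_seq=2387 B_ack=70
After event 4: A_seq=70 A_ack=2101 B_seq=2406 B_ack=70

70 2101 2406 70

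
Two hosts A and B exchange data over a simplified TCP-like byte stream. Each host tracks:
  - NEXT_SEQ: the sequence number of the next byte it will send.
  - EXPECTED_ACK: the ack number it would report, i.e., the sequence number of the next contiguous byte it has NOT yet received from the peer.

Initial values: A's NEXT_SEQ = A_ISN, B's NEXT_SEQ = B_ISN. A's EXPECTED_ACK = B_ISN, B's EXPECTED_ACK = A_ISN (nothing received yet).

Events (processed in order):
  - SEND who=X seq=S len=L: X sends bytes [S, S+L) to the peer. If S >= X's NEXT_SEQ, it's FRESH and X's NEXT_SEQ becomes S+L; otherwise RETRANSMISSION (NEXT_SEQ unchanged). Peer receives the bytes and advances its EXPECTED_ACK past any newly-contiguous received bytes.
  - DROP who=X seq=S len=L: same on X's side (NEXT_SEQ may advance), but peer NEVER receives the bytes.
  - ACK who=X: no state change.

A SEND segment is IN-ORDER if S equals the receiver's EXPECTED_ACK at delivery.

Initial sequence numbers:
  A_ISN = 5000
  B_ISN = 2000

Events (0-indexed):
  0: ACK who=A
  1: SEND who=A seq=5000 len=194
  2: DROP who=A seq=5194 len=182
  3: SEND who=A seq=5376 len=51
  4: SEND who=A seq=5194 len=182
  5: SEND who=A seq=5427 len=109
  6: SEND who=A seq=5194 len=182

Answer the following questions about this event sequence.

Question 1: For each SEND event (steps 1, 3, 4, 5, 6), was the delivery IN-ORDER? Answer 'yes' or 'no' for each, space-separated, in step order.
Answer: yes no yes yes no

Derivation:
Step 1: SEND seq=5000 -> in-order
Step 3: SEND seq=5376 -> out-of-order
Step 4: SEND seq=5194 -> in-order
Step 5: SEND seq=5427 -> in-order
Step 6: SEND seq=5194 -> out-of-order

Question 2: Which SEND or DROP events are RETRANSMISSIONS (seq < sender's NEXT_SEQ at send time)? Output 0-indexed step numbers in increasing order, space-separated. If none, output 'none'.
Answer: 4 6

Derivation:
Step 1: SEND seq=5000 -> fresh
Step 2: DROP seq=5194 -> fresh
Step 3: SEND seq=5376 -> fresh
Step 4: SEND seq=5194 -> retransmit
Step 5: SEND seq=5427 -> fresh
Step 6: SEND seq=5194 -> retransmit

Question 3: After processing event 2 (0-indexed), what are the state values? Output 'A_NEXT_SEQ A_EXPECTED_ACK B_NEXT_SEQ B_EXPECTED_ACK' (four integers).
After event 0: A_seq=5000 A_ack=2000 B_seq=2000 B_ack=5000
After event 1: A_seq=5194 A_ack=2000 B_seq=2000 B_ack=5194
After event 2: A_seq=5376 A_ack=2000 B_seq=2000 B_ack=5194

5376 2000 2000 5194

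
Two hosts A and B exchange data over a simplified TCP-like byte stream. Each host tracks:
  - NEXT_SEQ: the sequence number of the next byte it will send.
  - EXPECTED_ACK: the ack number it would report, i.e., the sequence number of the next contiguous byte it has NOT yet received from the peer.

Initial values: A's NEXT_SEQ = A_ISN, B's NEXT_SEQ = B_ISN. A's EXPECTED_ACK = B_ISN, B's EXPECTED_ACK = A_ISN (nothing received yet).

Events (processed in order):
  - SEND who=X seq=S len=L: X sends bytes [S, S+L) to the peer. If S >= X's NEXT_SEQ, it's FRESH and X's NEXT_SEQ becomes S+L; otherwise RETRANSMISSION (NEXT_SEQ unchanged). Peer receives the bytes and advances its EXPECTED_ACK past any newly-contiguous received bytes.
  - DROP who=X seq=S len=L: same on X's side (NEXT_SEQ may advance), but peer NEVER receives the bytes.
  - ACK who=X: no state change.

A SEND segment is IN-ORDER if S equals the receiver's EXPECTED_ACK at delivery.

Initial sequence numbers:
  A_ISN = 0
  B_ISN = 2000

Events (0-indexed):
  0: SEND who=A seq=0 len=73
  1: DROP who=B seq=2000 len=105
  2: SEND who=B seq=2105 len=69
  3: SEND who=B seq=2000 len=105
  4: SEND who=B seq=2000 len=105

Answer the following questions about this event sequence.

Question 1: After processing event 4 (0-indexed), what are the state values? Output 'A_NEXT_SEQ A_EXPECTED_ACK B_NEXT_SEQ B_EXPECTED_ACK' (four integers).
After event 0: A_seq=73 A_ack=2000 B_seq=2000 B_ack=73
After event 1: A_seq=73 A_ack=2000 B_seq=2105 B_ack=73
After event 2: A_seq=73 A_ack=2000 B_seq=2174 B_ack=73
After event 3: A_seq=73 A_ack=2174 B_seq=2174 B_ack=73
After event 4: A_seq=73 A_ack=2174 B_seq=2174 B_ack=73

73 2174 2174 73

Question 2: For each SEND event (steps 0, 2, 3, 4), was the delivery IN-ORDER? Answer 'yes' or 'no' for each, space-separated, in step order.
Step 0: SEND seq=0 -> in-order
Step 2: SEND seq=2105 -> out-of-order
Step 3: SEND seq=2000 -> in-order
Step 4: SEND seq=2000 -> out-of-order

Answer: yes no yes no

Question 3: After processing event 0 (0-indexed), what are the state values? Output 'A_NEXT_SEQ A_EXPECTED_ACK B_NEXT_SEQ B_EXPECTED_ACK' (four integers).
After event 0: A_seq=73 A_ack=2000 B_seq=2000 B_ack=73

73 2000 2000 73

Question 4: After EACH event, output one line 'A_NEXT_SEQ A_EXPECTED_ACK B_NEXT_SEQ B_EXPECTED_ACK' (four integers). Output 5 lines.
73 2000 2000 73
73 2000 2105 73
73 2000 2174 73
73 2174 2174 73
73 2174 2174 73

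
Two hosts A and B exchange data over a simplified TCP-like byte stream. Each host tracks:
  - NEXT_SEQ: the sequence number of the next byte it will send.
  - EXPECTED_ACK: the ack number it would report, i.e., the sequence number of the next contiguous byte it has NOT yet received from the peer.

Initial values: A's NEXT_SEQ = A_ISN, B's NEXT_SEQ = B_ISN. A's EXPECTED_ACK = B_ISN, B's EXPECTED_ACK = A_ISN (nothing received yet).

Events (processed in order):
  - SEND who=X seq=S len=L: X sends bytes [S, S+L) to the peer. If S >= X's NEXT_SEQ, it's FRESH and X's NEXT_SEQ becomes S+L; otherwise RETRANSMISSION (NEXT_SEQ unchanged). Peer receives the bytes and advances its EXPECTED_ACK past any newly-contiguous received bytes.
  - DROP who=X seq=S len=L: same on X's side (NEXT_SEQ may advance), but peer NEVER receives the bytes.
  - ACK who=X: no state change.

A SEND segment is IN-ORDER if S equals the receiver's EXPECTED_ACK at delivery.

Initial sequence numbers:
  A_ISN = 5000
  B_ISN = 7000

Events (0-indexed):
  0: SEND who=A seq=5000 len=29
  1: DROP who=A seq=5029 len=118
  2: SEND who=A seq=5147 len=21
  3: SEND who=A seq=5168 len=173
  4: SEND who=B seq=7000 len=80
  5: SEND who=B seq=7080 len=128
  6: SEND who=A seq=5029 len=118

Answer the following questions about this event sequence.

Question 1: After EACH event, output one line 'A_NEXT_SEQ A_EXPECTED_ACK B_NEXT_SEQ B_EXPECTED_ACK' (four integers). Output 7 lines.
5029 7000 7000 5029
5147 7000 7000 5029
5168 7000 7000 5029
5341 7000 7000 5029
5341 7080 7080 5029
5341 7208 7208 5029
5341 7208 7208 5341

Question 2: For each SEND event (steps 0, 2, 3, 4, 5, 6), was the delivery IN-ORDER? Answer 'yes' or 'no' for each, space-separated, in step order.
Answer: yes no no yes yes yes

Derivation:
Step 0: SEND seq=5000 -> in-order
Step 2: SEND seq=5147 -> out-of-order
Step 3: SEND seq=5168 -> out-of-order
Step 4: SEND seq=7000 -> in-order
Step 5: SEND seq=7080 -> in-order
Step 6: SEND seq=5029 -> in-order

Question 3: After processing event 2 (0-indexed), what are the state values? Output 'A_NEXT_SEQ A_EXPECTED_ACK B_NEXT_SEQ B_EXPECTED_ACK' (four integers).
After event 0: A_seq=5029 A_ack=7000 B_seq=7000 B_ack=5029
After event 1: A_seq=5147 A_ack=7000 B_seq=7000 B_ack=5029
After event 2: A_seq=5168 A_ack=7000 B_seq=7000 B_ack=5029

5168 7000 7000 5029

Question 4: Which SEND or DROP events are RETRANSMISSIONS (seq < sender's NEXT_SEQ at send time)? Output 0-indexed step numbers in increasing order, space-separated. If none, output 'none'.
Step 0: SEND seq=5000 -> fresh
Step 1: DROP seq=5029 -> fresh
Step 2: SEND seq=5147 -> fresh
Step 3: SEND seq=5168 -> fresh
Step 4: SEND seq=7000 -> fresh
Step 5: SEND seq=7080 -> fresh
Step 6: SEND seq=5029 -> retransmit

Answer: 6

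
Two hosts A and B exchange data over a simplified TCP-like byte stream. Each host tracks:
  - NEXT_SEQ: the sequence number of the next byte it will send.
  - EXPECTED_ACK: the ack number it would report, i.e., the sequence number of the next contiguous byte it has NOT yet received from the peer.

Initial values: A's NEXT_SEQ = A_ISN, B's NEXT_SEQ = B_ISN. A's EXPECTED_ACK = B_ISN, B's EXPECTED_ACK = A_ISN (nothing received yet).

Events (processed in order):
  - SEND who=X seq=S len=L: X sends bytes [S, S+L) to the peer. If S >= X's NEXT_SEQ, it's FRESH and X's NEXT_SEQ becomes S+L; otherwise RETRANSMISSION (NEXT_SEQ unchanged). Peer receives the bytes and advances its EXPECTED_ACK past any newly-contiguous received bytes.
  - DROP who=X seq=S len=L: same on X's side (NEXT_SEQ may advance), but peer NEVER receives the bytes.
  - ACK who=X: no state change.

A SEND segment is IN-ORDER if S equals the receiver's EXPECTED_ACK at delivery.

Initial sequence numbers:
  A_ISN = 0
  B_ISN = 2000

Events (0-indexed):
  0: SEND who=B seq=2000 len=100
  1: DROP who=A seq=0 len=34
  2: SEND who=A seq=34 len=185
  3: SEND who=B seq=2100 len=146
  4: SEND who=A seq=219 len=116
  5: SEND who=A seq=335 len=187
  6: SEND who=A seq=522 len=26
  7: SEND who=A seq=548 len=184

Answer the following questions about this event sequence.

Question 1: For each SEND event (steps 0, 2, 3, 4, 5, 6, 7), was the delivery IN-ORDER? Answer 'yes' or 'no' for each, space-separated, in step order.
Answer: yes no yes no no no no

Derivation:
Step 0: SEND seq=2000 -> in-order
Step 2: SEND seq=34 -> out-of-order
Step 3: SEND seq=2100 -> in-order
Step 4: SEND seq=219 -> out-of-order
Step 5: SEND seq=335 -> out-of-order
Step 6: SEND seq=522 -> out-of-order
Step 7: SEND seq=548 -> out-of-order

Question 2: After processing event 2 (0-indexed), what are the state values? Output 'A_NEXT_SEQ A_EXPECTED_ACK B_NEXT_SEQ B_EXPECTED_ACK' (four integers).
After event 0: A_seq=0 A_ack=2100 B_seq=2100 B_ack=0
After event 1: A_seq=34 A_ack=2100 B_seq=2100 B_ack=0
After event 2: A_seq=219 A_ack=2100 B_seq=2100 B_ack=0

219 2100 2100 0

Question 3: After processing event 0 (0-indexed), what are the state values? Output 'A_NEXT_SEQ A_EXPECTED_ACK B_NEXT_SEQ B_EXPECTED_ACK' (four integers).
After event 0: A_seq=0 A_ack=2100 B_seq=2100 B_ack=0

0 2100 2100 0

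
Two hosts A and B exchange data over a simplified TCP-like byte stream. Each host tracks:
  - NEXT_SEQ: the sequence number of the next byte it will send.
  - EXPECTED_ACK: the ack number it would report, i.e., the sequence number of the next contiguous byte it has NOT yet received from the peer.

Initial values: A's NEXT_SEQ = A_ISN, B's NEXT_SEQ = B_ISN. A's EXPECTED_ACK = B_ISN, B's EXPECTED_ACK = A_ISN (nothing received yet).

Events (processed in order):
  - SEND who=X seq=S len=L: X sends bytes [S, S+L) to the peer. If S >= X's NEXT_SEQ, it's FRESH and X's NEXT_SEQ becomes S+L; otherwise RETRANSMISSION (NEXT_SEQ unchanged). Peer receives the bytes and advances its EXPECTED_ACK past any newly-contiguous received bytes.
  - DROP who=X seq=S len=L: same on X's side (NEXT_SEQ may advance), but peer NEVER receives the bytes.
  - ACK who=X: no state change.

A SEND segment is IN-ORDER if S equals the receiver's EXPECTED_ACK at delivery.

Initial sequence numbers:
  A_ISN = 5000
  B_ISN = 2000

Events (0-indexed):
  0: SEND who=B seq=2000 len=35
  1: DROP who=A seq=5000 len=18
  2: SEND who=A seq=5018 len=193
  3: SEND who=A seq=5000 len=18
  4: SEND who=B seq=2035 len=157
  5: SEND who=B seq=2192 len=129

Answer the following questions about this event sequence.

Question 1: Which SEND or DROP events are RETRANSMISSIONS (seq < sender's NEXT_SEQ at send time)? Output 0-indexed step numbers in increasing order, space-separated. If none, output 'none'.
Answer: 3

Derivation:
Step 0: SEND seq=2000 -> fresh
Step 1: DROP seq=5000 -> fresh
Step 2: SEND seq=5018 -> fresh
Step 3: SEND seq=5000 -> retransmit
Step 4: SEND seq=2035 -> fresh
Step 5: SEND seq=2192 -> fresh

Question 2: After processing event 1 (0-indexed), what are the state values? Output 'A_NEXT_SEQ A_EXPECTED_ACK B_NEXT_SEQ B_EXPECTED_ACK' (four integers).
After event 0: A_seq=5000 A_ack=2035 B_seq=2035 B_ack=5000
After event 1: A_seq=5018 A_ack=2035 B_seq=2035 B_ack=5000

5018 2035 2035 5000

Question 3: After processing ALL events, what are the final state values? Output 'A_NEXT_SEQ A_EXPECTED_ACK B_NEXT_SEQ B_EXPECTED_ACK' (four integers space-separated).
After event 0: A_seq=5000 A_ack=2035 B_seq=2035 B_ack=5000
After event 1: A_seq=5018 A_ack=2035 B_seq=2035 B_ack=5000
After event 2: A_seq=5211 A_ack=2035 B_seq=2035 B_ack=5000
After event 3: A_seq=5211 A_ack=2035 B_seq=2035 B_ack=5211
After event 4: A_seq=5211 A_ack=2192 B_seq=2192 B_ack=5211
After event 5: A_seq=5211 A_ack=2321 B_seq=2321 B_ack=5211

Answer: 5211 2321 2321 5211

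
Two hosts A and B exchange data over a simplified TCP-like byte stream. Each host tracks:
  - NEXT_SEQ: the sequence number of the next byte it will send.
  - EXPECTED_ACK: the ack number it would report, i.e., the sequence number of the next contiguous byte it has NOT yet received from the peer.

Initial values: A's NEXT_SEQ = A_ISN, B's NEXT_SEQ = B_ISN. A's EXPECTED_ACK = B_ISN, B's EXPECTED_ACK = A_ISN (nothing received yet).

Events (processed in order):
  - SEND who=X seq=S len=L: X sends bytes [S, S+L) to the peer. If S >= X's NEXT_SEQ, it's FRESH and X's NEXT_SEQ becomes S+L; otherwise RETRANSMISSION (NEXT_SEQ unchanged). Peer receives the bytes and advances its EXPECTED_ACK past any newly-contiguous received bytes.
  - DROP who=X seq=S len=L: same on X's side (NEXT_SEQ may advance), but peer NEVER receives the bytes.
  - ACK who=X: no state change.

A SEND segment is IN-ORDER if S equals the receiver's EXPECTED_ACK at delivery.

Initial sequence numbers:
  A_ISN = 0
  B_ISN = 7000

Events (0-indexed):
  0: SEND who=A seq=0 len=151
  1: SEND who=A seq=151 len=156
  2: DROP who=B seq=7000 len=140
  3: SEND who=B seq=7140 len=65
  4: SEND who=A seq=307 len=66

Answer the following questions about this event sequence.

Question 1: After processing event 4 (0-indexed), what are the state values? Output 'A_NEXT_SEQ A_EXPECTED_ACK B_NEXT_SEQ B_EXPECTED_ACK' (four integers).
After event 0: A_seq=151 A_ack=7000 B_seq=7000 B_ack=151
After event 1: A_seq=307 A_ack=7000 B_seq=7000 B_ack=307
After event 2: A_seq=307 A_ack=7000 B_seq=7140 B_ack=307
After event 3: A_seq=307 A_ack=7000 B_seq=7205 B_ack=307
After event 4: A_seq=373 A_ack=7000 B_seq=7205 B_ack=373

373 7000 7205 373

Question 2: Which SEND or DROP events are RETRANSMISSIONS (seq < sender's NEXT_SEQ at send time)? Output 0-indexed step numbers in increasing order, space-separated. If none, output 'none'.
Step 0: SEND seq=0 -> fresh
Step 1: SEND seq=151 -> fresh
Step 2: DROP seq=7000 -> fresh
Step 3: SEND seq=7140 -> fresh
Step 4: SEND seq=307 -> fresh

Answer: none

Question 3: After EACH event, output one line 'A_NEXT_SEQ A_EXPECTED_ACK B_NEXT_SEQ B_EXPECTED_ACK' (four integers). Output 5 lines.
151 7000 7000 151
307 7000 7000 307
307 7000 7140 307
307 7000 7205 307
373 7000 7205 373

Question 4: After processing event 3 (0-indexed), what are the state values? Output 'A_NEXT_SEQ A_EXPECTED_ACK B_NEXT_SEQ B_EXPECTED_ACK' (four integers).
After event 0: A_seq=151 A_ack=7000 B_seq=7000 B_ack=151
After event 1: A_seq=307 A_ack=7000 B_seq=7000 B_ack=307
After event 2: A_seq=307 A_ack=7000 B_seq=7140 B_ack=307
After event 3: A_seq=307 A_ack=7000 B_seq=7205 B_ack=307

307 7000 7205 307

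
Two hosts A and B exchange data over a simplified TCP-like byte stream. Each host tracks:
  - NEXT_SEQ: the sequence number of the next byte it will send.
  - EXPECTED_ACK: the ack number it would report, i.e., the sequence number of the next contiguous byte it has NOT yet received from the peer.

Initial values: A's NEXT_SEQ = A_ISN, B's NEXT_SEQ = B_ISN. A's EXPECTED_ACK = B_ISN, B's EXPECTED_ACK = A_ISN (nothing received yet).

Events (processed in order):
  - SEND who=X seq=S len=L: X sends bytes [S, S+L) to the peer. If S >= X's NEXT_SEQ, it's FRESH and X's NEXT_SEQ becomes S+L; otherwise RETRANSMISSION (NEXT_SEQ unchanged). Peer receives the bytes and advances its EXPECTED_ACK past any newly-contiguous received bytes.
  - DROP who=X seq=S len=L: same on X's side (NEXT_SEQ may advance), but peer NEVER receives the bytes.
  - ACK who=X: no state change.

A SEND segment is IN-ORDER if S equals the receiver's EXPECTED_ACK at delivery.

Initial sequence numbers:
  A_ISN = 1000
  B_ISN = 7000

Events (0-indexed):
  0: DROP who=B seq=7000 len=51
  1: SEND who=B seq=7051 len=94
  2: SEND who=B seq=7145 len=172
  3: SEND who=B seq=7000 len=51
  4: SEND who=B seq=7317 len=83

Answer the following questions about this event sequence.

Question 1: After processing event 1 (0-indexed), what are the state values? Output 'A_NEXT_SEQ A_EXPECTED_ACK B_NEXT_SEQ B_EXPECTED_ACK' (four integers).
After event 0: A_seq=1000 A_ack=7000 B_seq=7051 B_ack=1000
After event 1: A_seq=1000 A_ack=7000 B_seq=7145 B_ack=1000

1000 7000 7145 1000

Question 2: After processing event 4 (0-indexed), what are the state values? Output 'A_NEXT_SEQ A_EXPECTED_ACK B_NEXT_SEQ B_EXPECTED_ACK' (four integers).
After event 0: A_seq=1000 A_ack=7000 B_seq=7051 B_ack=1000
After event 1: A_seq=1000 A_ack=7000 B_seq=7145 B_ack=1000
After event 2: A_seq=1000 A_ack=7000 B_seq=7317 B_ack=1000
After event 3: A_seq=1000 A_ack=7317 B_seq=7317 B_ack=1000
After event 4: A_seq=1000 A_ack=7400 B_seq=7400 B_ack=1000

1000 7400 7400 1000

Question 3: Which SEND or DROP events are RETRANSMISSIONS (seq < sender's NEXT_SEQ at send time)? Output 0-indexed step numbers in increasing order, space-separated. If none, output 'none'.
Answer: 3

Derivation:
Step 0: DROP seq=7000 -> fresh
Step 1: SEND seq=7051 -> fresh
Step 2: SEND seq=7145 -> fresh
Step 3: SEND seq=7000 -> retransmit
Step 4: SEND seq=7317 -> fresh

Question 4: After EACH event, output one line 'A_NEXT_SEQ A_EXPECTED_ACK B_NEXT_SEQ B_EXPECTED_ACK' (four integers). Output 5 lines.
1000 7000 7051 1000
1000 7000 7145 1000
1000 7000 7317 1000
1000 7317 7317 1000
1000 7400 7400 1000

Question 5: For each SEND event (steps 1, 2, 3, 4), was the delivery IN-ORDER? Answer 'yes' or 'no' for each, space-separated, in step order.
Answer: no no yes yes

Derivation:
Step 1: SEND seq=7051 -> out-of-order
Step 2: SEND seq=7145 -> out-of-order
Step 3: SEND seq=7000 -> in-order
Step 4: SEND seq=7317 -> in-order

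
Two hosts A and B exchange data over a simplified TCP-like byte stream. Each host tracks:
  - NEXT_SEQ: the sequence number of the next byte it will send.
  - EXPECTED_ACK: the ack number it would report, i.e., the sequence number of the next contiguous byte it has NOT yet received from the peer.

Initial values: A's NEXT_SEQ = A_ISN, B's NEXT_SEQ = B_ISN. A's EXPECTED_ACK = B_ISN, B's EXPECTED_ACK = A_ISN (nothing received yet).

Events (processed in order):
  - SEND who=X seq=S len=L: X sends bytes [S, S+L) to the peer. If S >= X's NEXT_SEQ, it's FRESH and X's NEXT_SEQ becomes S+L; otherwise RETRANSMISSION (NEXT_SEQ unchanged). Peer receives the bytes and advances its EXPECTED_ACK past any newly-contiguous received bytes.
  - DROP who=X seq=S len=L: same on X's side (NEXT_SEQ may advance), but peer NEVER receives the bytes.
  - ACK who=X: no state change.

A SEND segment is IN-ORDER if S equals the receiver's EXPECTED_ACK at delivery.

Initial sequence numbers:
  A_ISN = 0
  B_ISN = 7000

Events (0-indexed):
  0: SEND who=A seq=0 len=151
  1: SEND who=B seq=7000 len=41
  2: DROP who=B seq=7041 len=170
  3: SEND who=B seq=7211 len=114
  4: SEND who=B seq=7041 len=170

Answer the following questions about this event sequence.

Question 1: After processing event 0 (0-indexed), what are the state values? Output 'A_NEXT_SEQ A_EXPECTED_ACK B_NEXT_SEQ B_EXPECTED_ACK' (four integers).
After event 0: A_seq=151 A_ack=7000 B_seq=7000 B_ack=151

151 7000 7000 151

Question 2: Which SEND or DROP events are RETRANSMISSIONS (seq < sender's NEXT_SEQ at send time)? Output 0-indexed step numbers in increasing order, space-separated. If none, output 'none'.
Step 0: SEND seq=0 -> fresh
Step 1: SEND seq=7000 -> fresh
Step 2: DROP seq=7041 -> fresh
Step 3: SEND seq=7211 -> fresh
Step 4: SEND seq=7041 -> retransmit

Answer: 4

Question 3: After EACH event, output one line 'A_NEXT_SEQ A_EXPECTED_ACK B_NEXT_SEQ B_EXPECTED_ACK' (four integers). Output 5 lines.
151 7000 7000 151
151 7041 7041 151
151 7041 7211 151
151 7041 7325 151
151 7325 7325 151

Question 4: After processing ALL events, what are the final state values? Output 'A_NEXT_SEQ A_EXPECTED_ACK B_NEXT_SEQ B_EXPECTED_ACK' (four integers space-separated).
Answer: 151 7325 7325 151

Derivation:
After event 0: A_seq=151 A_ack=7000 B_seq=7000 B_ack=151
After event 1: A_seq=151 A_ack=7041 B_seq=7041 B_ack=151
After event 2: A_seq=151 A_ack=7041 B_seq=7211 B_ack=151
After event 3: A_seq=151 A_ack=7041 B_seq=7325 B_ack=151
After event 4: A_seq=151 A_ack=7325 B_seq=7325 B_ack=151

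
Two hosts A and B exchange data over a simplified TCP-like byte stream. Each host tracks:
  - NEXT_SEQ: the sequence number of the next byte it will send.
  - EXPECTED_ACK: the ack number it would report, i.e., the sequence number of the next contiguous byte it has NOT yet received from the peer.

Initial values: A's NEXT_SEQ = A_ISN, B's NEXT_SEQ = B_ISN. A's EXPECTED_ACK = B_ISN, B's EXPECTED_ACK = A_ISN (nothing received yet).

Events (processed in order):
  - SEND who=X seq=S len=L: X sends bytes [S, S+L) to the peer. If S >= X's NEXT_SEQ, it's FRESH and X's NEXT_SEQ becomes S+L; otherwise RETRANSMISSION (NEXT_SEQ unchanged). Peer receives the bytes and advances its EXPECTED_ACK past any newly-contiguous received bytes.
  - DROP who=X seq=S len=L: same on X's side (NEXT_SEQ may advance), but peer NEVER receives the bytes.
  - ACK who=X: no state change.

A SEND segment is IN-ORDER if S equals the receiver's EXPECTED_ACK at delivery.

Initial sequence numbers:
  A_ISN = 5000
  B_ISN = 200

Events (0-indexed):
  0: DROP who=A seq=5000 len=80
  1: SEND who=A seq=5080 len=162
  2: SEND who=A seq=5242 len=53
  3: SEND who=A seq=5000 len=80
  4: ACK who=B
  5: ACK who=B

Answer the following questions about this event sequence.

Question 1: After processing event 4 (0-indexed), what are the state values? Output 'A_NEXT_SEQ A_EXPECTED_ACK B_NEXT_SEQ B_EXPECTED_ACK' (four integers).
After event 0: A_seq=5080 A_ack=200 B_seq=200 B_ack=5000
After event 1: A_seq=5242 A_ack=200 B_seq=200 B_ack=5000
After event 2: A_seq=5295 A_ack=200 B_seq=200 B_ack=5000
After event 3: A_seq=5295 A_ack=200 B_seq=200 B_ack=5295
After event 4: A_seq=5295 A_ack=200 B_seq=200 B_ack=5295

5295 200 200 5295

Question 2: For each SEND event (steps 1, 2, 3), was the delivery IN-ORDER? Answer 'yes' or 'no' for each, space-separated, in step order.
Step 1: SEND seq=5080 -> out-of-order
Step 2: SEND seq=5242 -> out-of-order
Step 3: SEND seq=5000 -> in-order

Answer: no no yes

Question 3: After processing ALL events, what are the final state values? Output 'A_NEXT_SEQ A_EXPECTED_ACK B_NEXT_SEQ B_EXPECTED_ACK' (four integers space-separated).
After event 0: A_seq=5080 A_ack=200 B_seq=200 B_ack=5000
After event 1: A_seq=5242 A_ack=200 B_seq=200 B_ack=5000
After event 2: A_seq=5295 A_ack=200 B_seq=200 B_ack=5000
After event 3: A_seq=5295 A_ack=200 B_seq=200 B_ack=5295
After event 4: A_seq=5295 A_ack=200 B_seq=200 B_ack=5295
After event 5: A_seq=5295 A_ack=200 B_seq=200 B_ack=5295

Answer: 5295 200 200 5295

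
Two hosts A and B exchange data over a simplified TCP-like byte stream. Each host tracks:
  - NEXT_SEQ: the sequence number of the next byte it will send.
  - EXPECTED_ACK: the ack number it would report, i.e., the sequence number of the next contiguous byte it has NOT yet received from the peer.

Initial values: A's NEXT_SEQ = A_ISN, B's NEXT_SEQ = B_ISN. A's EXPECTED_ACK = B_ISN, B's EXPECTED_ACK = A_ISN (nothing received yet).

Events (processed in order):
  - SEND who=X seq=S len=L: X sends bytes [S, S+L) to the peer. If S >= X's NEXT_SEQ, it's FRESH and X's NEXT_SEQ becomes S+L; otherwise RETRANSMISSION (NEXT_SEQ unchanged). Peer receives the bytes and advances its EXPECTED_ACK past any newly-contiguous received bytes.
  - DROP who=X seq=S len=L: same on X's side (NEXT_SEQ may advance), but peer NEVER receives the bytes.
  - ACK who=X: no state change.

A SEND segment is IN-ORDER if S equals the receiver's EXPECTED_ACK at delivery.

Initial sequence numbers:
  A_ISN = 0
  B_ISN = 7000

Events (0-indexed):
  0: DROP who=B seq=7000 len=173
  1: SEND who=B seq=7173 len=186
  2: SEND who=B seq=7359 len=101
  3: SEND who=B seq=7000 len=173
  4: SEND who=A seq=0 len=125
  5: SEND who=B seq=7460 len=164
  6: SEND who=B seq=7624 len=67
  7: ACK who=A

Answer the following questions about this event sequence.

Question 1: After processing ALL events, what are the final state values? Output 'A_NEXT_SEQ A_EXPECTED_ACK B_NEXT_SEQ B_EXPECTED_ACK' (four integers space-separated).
Answer: 125 7691 7691 125

Derivation:
After event 0: A_seq=0 A_ack=7000 B_seq=7173 B_ack=0
After event 1: A_seq=0 A_ack=7000 B_seq=7359 B_ack=0
After event 2: A_seq=0 A_ack=7000 B_seq=7460 B_ack=0
After event 3: A_seq=0 A_ack=7460 B_seq=7460 B_ack=0
After event 4: A_seq=125 A_ack=7460 B_seq=7460 B_ack=125
After event 5: A_seq=125 A_ack=7624 B_seq=7624 B_ack=125
After event 6: A_seq=125 A_ack=7691 B_seq=7691 B_ack=125
After event 7: A_seq=125 A_ack=7691 B_seq=7691 B_ack=125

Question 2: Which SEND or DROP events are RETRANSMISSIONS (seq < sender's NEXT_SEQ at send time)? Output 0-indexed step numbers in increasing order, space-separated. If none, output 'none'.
Step 0: DROP seq=7000 -> fresh
Step 1: SEND seq=7173 -> fresh
Step 2: SEND seq=7359 -> fresh
Step 3: SEND seq=7000 -> retransmit
Step 4: SEND seq=0 -> fresh
Step 5: SEND seq=7460 -> fresh
Step 6: SEND seq=7624 -> fresh

Answer: 3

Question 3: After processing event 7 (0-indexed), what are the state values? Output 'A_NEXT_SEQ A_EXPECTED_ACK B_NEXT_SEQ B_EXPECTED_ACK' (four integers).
After event 0: A_seq=0 A_ack=7000 B_seq=7173 B_ack=0
After event 1: A_seq=0 A_ack=7000 B_seq=7359 B_ack=0
After event 2: A_seq=0 A_ack=7000 B_seq=7460 B_ack=0
After event 3: A_seq=0 A_ack=7460 B_seq=7460 B_ack=0
After event 4: A_seq=125 A_ack=7460 B_seq=7460 B_ack=125
After event 5: A_seq=125 A_ack=7624 B_seq=7624 B_ack=125
After event 6: A_seq=125 A_ack=7691 B_seq=7691 B_ack=125
After event 7: A_seq=125 A_ack=7691 B_seq=7691 B_ack=125

125 7691 7691 125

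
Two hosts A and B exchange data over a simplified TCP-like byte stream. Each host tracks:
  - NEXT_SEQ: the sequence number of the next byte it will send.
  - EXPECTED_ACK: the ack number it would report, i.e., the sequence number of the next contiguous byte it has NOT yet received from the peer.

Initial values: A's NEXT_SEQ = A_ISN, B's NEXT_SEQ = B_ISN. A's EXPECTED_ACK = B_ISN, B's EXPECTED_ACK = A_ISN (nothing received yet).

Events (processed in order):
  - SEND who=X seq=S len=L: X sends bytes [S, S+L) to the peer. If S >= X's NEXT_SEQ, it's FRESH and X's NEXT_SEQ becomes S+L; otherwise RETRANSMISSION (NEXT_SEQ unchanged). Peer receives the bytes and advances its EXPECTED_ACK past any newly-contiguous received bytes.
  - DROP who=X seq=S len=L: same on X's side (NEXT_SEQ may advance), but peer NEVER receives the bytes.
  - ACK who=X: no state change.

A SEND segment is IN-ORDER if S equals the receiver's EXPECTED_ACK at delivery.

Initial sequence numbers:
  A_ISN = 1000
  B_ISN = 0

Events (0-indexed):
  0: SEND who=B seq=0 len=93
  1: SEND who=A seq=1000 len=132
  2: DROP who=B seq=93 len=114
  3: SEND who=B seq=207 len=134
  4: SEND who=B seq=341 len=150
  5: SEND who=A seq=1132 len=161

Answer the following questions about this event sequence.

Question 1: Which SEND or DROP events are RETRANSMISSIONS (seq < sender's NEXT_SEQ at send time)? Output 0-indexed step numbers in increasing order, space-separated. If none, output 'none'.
Answer: none

Derivation:
Step 0: SEND seq=0 -> fresh
Step 1: SEND seq=1000 -> fresh
Step 2: DROP seq=93 -> fresh
Step 3: SEND seq=207 -> fresh
Step 4: SEND seq=341 -> fresh
Step 5: SEND seq=1132 -> fresh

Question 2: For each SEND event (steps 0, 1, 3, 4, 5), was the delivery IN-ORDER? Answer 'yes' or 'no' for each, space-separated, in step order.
Step 0: SEND seq=0 -> in-order
Step 1: SEND seq=1000 -> in-order
Step 3: SEND seq=207 -> out-of-order
Step 4: SEND seq=341 -> out-of-order
Step 5: SEND seq=1132 -> in-order

Answer: yes yes no no yes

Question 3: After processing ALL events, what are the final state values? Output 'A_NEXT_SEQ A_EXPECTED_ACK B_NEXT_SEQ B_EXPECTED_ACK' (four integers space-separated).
After event 0: A_seq=1000 A_ack=93 B_seq=93 B_ack=1000
After event 1: A_seq=1132 A_ack=93 B_seq=93 B_ack=1132
After event 2: A_seq=1132 A_ack=93 B_seq=207 B_ack=1132
After event 3: A_seq=1132 A_ack=93 B_seq=341 B_ack=1132
After event 4: A_seq=1132 A_ack=93 B_seq=491 B_ack=1132
After event 5: A_seq=1293 A_ack=93 B_seq=491 B_ack=1293

Answer: 1293 93 491 1293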